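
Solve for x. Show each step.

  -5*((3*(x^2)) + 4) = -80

Step 1. [-5*((3*(x^2)) + 4) = -80] divide by the outer -5. So div: (3*(x^2)) + 4 = 16.
Step 2. [(3*(x^2)) + 4 = 16] subtract 4: x sits inside (… + 4). So sub: 3*(x^2) = 12.
Step 3. [3*(x^2) = 12] LHS = 3·(…); ÷3 both sides, so div: x^2 = 4.
Step 4. [x^2 = 4] √ both sides: 4 ≥ 0 gives two branches, so sqrt: x = 2 or -2.

Answer: x ∈ {-2, 2}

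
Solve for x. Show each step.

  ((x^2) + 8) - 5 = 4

Step 1. [((x^2) + 8) - 5 = 4] the outer -5 inverts by adding 5 ⇒ sub: (x^2) + 8 = 9.
Step 2. [(x^2) + 8 = 9] peel the +8: subtract 8 from each side. So sub: x^2 = 1.
Step 3. [x^2 = 1] √ both sides: 1 ≥ 0 gives two branches ⇒ sqrt: x = 1 or -1.

Answer: x ∈ {-1, 1}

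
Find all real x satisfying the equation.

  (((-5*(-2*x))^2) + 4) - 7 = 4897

Step 1. [(((-5*(-2*x))^2) + 4) - 7 = 4897] the outer -7 inverts by adding 7 ⇒ sub: ((-5*(-2*x))^2) + 4 = 4904.
Step 2. [((-5*(-2*x))^2) + 4 = 4904] +4 is outermost — subtract 4 both sides. So sub: (-5*(-2*x))^2 = 4900.
Step 3. [(-5*(-2*x))^2 = 4900] √ both sides: 4900 ≥ 0 gives two branches ⇒ sqrt: -5*(-2*x) = 70 or -70.
Step 4. [-5*(-2*x) = 70 or -70] LHS = -5·(…); ÷-5 both sides, so div: -2*x = -14 or 14.
Step 5. [-2*x = -14 or 14] leading coefficient -2: divide by -2. So div: x = 7 or -7.

Answer: x ∈ {-7, 7}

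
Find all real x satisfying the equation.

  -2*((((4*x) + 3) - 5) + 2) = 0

Step 1. [-2*((((4*x) + 3) - 5) + 2) = 0] leading coefficient -2: divide by -2, so div: (((4*x) + 3) - 5) + 2 = 0.
Step 2. [(((4*x) + 3) - 5) + 2 = 0] peel the +2: subtract 2 from each side, so sub: ((4*x) + 3) - 5 = -2.
Step 3. [((4*x) + 3) - 5 = -2] add 5: x sits inside (… - 5). So sub: (4*x) + 3 = 3.
Step 4. [(4*x) + 3 = 3] 3 comes off first (subtract 3) ⇒ sub: 4*x = 0.
Step 5. [4*x = 0] 4 out front; divide by 4, so div: x = 0.

Answer: x ∈ {0}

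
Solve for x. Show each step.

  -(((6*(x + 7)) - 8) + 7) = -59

Step 1. [-(((6*(x + 7)) - 8) + 7) = -59] leading − — multiply by −1 ⇒ neg: ((6*(x + 7)) - 8) + 7 = 59.
Step 2. [((6*(x + 7)) - 8) + 7 = 59] subtract 7: x sits inside (… + 7), so sub: (6*(x + 7)) - 8 = 52.
Step 3. [(6*(x + 7)) - 8 = 52] add 8: x sits inside (… - 8), so sub: 6*(x + 7) = 60.
Step 4. [6*(x + 7) = 60] 6 out front; divide by 6 ⇒ div: x + 7 = 10.
Step 5. [x + 7 = 10] subtract 7: x sits inside (… + 7) ⇒ sub: x = 3.

Answer: x ∈ {3}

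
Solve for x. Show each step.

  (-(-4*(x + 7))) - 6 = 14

Step 1. [(-(-4*(x + 7))) - 6 = 14] add 6: x sits inside (… - 6). So sub: -(-4*(x + 7)) = 20.
Step 2. [-(-4*(x + 7)) = 20] leading − — multiply by −1. So neg: -4*(x + 7) = -20.
Step 3. [-4*(x + 7) = -20] -4·(inner) — divide through by -4. So div: x + 7 = 5.
Step 4. [x + 7 = 5] peel the +7: subtract 7 from each side. So sub: x = -2.

Answer: x ∈ {-2}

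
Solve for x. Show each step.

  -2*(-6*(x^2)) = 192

Step 1. [-2*(-6*(x^2)) = 192] -2·(inner) — divide through by -2, so div: -6*(x^2) = -96.
Step 2. [-6*(x^2) = -96] -6 out front; divide by -6 ⇒ div: x^2 = 16.
Step 3. [x^2 = 16] √ both sides: 16 ≥ 0 gives two branches ⇒ sqrt: x = 4 or -4.

Answer: x ∈ {-4, 4}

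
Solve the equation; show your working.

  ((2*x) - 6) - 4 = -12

Step 1. [((2*x) - 6) - 4 = -12] -4 is outermost — add 4 both sides. So sub: (2*x) - 6 = -8.
Step 2. [(2*x) - 6 = -8] common factor 2 (LHS and -8) — divide through. So factor: x - 3 = -4.
Step 3. [x - 3 = -4] peel the -3: add 3 from each side ⇒ sub: x = -1.

Answer: x ∈ {-1}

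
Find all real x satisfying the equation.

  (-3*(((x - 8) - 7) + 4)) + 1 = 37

Step 1. [(-3*(((x - 8) - 7) + 4)) + 1 = 37] the outer +1 inverts by subtracting 1, so sub: -3*(((x - 8) - 7) + 4) = 36.
Step 2. [-3*(((x - 8) - 7) + 4) = 36] divide by the outer -3, so div: ((x - 8) - 7) + 4 = -12.
Step 3. [((x - 8) - 7) + 4 = -12] +4 is outermost — subtract 4 both sides, so sub: (x - 8) - 7 = -16.
Step 4. [(x - 8) - 7 = -16] -7 is outermost — add 7 both sides. So sub: x - 8 = -9.
Step 5. [x - 8 = -9] 8 comes off first (add 8), so sub: x = -1.

Answer: x ∈ {-1}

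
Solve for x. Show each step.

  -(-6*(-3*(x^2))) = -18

Step 1. [-(-6*(-3*(x^2))) = -18] flip signs both sides, so neg: -6*(-3*(x^2)) = 18.
Step 2. [-6*(-3*(x^2)) = 18] divide by the outer -6 ⇒ div: -3*(x^2) = -3.
Step 3. [-3*(x^2) = -3] -3 out front; divide by -3. So div: x^2 = 1.
Step 4. [x^2 = 1] √ both sides: 1 ≥ 0 gives two branches, so sqrt: x = 1 or -1.

Answer: x ∈ {-1, 1}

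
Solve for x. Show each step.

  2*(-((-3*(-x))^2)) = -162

Step 1. [2*(-((-3*(-x))^2)) = -162] LHS = 2·(…); ÷2 both sides ⇒ div: -((-3*(-x))^2) = -81.
Step 2. [-((-3*(-x))^2) = -81] leading − — multiply by −1 ⇒ neg: (-3*(-x))^2 = 81.
Step 3. [(-3*(-x))^2 = 81] √ both sides: 81 ≥ 0 gives two branches. So sqrt: -3*(-x) = 9 or -9.
Step 4. [-3*(-x) = 9 or -9] -3·(inner) — divide through by -3, so div: -x = -3 or 3.
Step 5. [-x = -3 or 3] leading − — multiply by −1 ⇒ neg: x = 3 or -3.

Answer: x ∈ {-3, 3}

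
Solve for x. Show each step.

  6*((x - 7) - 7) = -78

Step 1. [6*((x - 7) - 7) = -78] divide by the outer 6, so div: (x - 7) - 7 = -13.
Step 2. [(x - 7) - 7 = -13] -7 is outermost — add 7 both sides, so sub: x - 7 = -6.
Step 3. [x - 7 = -6] add 7: x sits inside (… - 7). So sub: x = 1.

Answer: x ∈ {1}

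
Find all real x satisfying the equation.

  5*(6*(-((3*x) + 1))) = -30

Step 1. [5*(6*(-((3*x) + 1))) = -30] 5·(inner) — divide through by 5 ⇒ div: 6*(-((3*x) + 1)) = -6.
Step 2. [6*(-((3*x) + 1)) = -6] 6 out front; divide by 6 ⇒ div: -((3*x) + 1) = -1.
Step 3. [-((3*x) + 1) = -1] LHS negated; negate both sides. So neg: (3*x) + 1 = 1.
Step 4. [(3*x) + 1 = 1] +1 is outermost — subtract 1 both sides. So sub: 3*x = 0.
Step 5. [3*x = 0] 3 out front; divide by 3, so div: x = 0.

Answer: x ∈ {0}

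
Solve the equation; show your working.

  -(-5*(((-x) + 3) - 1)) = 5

Step 1. [-(-5*(((-x) + 3) - 1)) = 5] flip signs both sides. So neg: -5*(((-x) + 3) - 1) = -5.
Step 2. [-5*(((-x) + 3) - 1) = -5] -5·(inner) — divide through by -5, so div: ((-x) + 3) - 1 = 1.
Step 3. [((-x) + 3) - 1 = 1] -1 is outermost — add 1 both sides. So sub: (-x) + 3 = 2.
Step 4. [(-x) + 3 = 2] subtract 3: x sits inside (… + 3). So sub: -x = -1.
Step 5. [-x = -1] flip signs both sides, so neg: x = 1.

Answer: x ∈ {1}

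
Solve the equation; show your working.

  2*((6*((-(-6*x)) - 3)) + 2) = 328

Step 1. [2*((6*((-(-6*x)) - 3)) + 2) = 328] 2·(inner) — divide through by 2, so div: (6*((-(-6*x)) - 3)) + 2 = 164.
Step 2. [(6*((-(-6*x)) - 3)) + 2 = 164] subtract 2: x sits inside (… + 2). So sub: 6*((-(-6*x)) - 3) = 162.
Step 3. [6*((-(-6*x)) - 3) = 162] LHS = 6·(…); ÷6 both sides. So div: (-(-6*x)) - 3 = 27.
Step 4. [(-(-6*x)) - 3 = 27] peel the -3: add 3 from each side, so sub: -(-6*x) = 30.
Step 5. [-(-6*x) = 30] LHS negated; negate both sides ⇒ neg: -6*x = -30.
Step 6. [-6*x = -30] leading coefficient -6: divide by -6, so div: x = 5.

Answer: x ∈ {5}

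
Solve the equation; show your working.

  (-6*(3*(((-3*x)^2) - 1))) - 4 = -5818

Step 1. [(-6*(3*(((-3*x)^2) - 1))) - 4 = -5818] 4 comes off first (add 4). So sub: -6*(3*(((-3*x)^2) - 1)) = -5814.
Step 2. [-6*(3*(((-3*x)^2) - 1)) = -5814] LHS = -6·(…); ÷-6 both sides, so div: 3*(((-3*x)^2) - 1) = 969.
Step 3. [3*(((-3*x)^2) - 1) = 969] 3·(inner) — divide through by 3 ⇒ div: ((-3*x)^2) - 1 = 323.
Step 4. [((-3*x)^2) - 1 = 323] peel the -1: add 1 from each side. So sub: (-3*x)^2 = 324.
Step 5. [(-3*x)^2 = 324] √ both sides: 324 ≥ 0 gives two branches ⇒ sqrt: -3*x = 18 or -18.
Step 6. [-3*x = 18 or -18] LHS = -3·(…); ÷-3 both sides, so div: x = -6 or 6.

Answer: x ∈ {-6, 6}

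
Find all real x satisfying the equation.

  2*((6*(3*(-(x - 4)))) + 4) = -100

Step 1. [2*((6*(3*(-(x - 4)))) + 4) = -100] 2·(inner) — divide through by 2 ⇒ div: (6*(3*(-(x - 4)))) + 4 = -50.
Step 2. [(6*(3*(-(x - 4)))) + 4 = -50] peel the +4: subtract 4 from each side. So sub: 6*(3*(-(x - 4))) = -54.
Step 3. [6*(3*(-(x - 4))) = -54] leading coefficient 6: divide by 6 ⇒ div: 3*(-(x - 4)) = -9.
Step 4. [3*(-(x - 4)) = -9] LHS = 3·(…); ÷3 both sides. So div: -(x - 4) = -3.
Step 5. [-(x - 4) = -3] flip signs both sides. So neg: x - 4 = 3.
Step 6. [x - 4 = 3] add 4: x sits inside (… - 4), so sub: x = 7.

Answer: x ∈ {7}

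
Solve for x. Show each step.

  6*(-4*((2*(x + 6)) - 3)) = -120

Step 1. [6*(-4*((2*(x + 6)) - 3)) = -120] divide by the outer 6. So div: -4*((2*(x + 6)) - 3) = -20.
Step 2. [-4*((2*(x + 6)) - 3) = -20] -4 out front; divide by -4, so div: (2*(x + 6)) - 3 = 5.
Step 3. [(2*(x + 6)) - 3 = 5] add 3: x sits inside (… - 3) ⇒ sub: 2*(x + 6) = 8.
Step 4. [2*(x + 6) = 8] leading coefficient 2: divide by 2 ⇒ div: x + 6 = 4.
Step 5. [x + 6 = 4] subtract 6: x sits inside (… + 6), so sub: x = -2.

Answer: x ∈ {-2}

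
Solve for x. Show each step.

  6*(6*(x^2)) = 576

Step 1. [6*(6*(x^2)) = 576] leading coefficient 6: divide by 6 ⇒ div: 6*(x^2) = 96.
Step 2. [6*(x^2) = 96] 6 out front; divide by 6 ⇒ div: x^2 = 16.
Step 3. [x^2 = 16] √ both sides: 16 ≥ 0 gives two branches, so sqrt: x = 4 or -4.

Answer: x ∈ {-4, 4}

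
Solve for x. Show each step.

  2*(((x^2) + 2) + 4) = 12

Step 1. [2*(((x^2) + 2) + 4) = 12] divide by the outer 2 ⇒ div: ((x^2) + 2) + 4 = 6.
Step 2. [((x^2) + 2) + 4 = 6] peel the +4: subtract 4 from each side. So sub: (x^2) + 2 = 2.
Step 3. [(x^2) + 2 = 2] peel the +2: subtract 2 from each side. So sub: x^2 = 0.
Step 4. [x^2 = 0] LHS squared, RHS 0 ≥ 0: apply √ (±). So sqrt: x = 0.

Answer: x ∈ {0}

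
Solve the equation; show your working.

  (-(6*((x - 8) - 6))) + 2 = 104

Step 1. [(-(6*((x - 8) - 6))) + 2 = 104] +2 is outermost — subtract 2 both sides. So sub: -(6*((x - 8) - 6)) = 102.
Step 2. [-(6*((x - 8) - 6)) = 102] flip signs both sides, so neg: 6*((x - 8) - 6) = -102.
Step 3. [6*((x - 8) - 6) = -102] LHS = 6·(…); ÷6 both sides. So div: (x - 8) - 6 = -17.
Step 4. [(x - 8) - 6 = -17] the outer -6 inverts by adding 6 ⇒ sub: x - 8 = -11.
Step 5. [x - 8 = -11] the outer -8 inverts by adding 8 ⇒ sub: x = -3.

Answer: x ∈ {-3}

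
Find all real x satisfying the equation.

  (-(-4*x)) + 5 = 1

Step 1. [(-(-4*x)) + 5 = 1] the outer +5 inverts by subtracting 5 ⇒ sub: -(-4*x) = -4.
Step 2. [-(-4*x) = -4] flip signs both sides. So neg: -4*x = 4.
Step 3. [-4*x = 4] divide by the outer -4 ⇒ div: x = -1.

Answer: x ∈ {-1}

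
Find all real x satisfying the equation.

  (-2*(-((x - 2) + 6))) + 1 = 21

Step 1. [(-2*(-((x - 2) + 6))) + 1 = 21] +1 is outermost — subtract 1 both sides, so sub: -2*(-((x - 2) + 6)) = 20.
Step 2. [-2*(-((x - 2) + 6)) = 20] -2·(inner) — divide through by -2. So div: -((x - 2) + 6) = -10.
Step 3. [-((x - 2) + 6) = -10] leading − — multiply by −1, so neg: (x - 2) + 6 = 10.
Step 4. [(x - 2) + 6 = 10] 6 comes off first (subtract 6) ⇒ sub: x - 2 = 4.
Step 5. [x - 2 = 4] -2 is outermost — add 2 both sides. So sub: x = 6.

Answer: x ∈ {6}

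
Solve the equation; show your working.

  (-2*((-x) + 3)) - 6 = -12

Step 1. [(-2*((-x) + 3)) - 6 = -12] -2 divides every term; factor it out, so factor: ((-x) + 3) + 3 = 6.
Step 2. [((-x) + 3) + 3 = 6] the outer +3 inverts by subtracting 3 ⇒ sub: (-x) + 3 = 3.
Step 3. [(-x) + 3 = 3] subtract 3: x sits inside (… + 3). So sub: -x = 0.
Step 4. [-x = 0] leading − — multiply by −1. So neg: x = 0.

Answer: x ∈ {0}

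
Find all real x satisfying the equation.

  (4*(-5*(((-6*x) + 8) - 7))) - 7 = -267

Step 1. [(4*(-5*(((-6*x) + 8) - 7))) - 7 = -267] -7 is outermost — add 7 both sides ⇒ sub: 4*(-5*(((-6*x) + 8) - 7)) = -260.
Step 2. [4*(-5*(((-6*x) + 8) - 7)) = -260] leading coefficient 4: divide by 4 ⇒ div: -5*(((-6*x) + 8) - 7) = -65.
Step 3. [-5*(((-6*x) + 8) - 7) = -65] divide by the outer -5, so div: ((-6*x) + 8) - 7 = 13.
Step 4. [((-6*x) + 8) - 7 = 13] add 7: x sits inside (… - 7). So sub: (-6*x) + 8 = 20.
Step 5. [(-6*x) + 8 = 20] 8 comes off first (subtract 8) ⇒ sub: -6*x = 12.
Step 6. [-6*x = 12] LHS = -6·(…); ÷-6 both sides ⇒ div: x = -2.

Answer: x ∈ {-2}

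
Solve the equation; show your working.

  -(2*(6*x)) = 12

Step 1. [-(2*(6*x)) = 12] leading − — multiply by −1 ⇒ neg: 2*(6*x) = -12.
Step 2. [2*(6*x) = -12] divide by the outer 2, so div: 6*x = -6.
Step 3. [6*x = -6] 6 out front; divide by 6 ⇒ div: x = -1.

Answer: x ∈ {-1}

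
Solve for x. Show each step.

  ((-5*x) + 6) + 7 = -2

Step 1. [((-5*x) + 6) + 7 = -2] 7 comes off first (subtract 7). So sub: (-5*x) + 6 = -9.
Step 2. [(-5*x) + 6 = -9] peel the +6: subtract 6 from each side, so sub: -5*x = -15.
Step 3. [-5*x = -15] LHS = -5·(…); ÷-5 both sides, so div: x = 3.

Answer: x ∈ {3}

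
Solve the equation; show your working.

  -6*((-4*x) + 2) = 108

Step 1. [-6*((-4*x) + 2) = 108] -6 out front; divide by -6 ⇒ div: (-4*x) + 2 = -18.
Step 2. [(-4*x) + 2 = -18] 2 comes off first (subtract 2), so sub: -4*x = -20.
Step 3. [-4*x = -20] leading coefficient -4: divide by -4. So div: x = 5.

Answer: x ∈ {5}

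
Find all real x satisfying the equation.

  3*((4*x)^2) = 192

Step 1. [3*((4*x)^2) = 192] divide by the outer 3. So div: (4*x)^2 = 64.
Step 2. [(4*x)^2 = 64] 64 ≥ 0, LHS is (·)² — take ±√ ⇒ sqrt: 4*x = 8 or -8.
Step 3. [4*x = 8 or -8] LHS = 4·(…); ÷4 both sides, so div: x = 2 or -2.

Answer: x ∈ {-2, 2}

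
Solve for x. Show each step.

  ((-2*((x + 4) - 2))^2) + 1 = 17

Step 1. [((-2*((x + 4) - 2))^2) + 1 = 17] +1 is outermost — subtract 1 both sides, so sub: (-2*((x + 4) - 2))^2 = 16.
Step 2. [(-2*((x + 4) - 2))^2 = 16] LHS squared, RHS 16 ≥ 0: apply √ (±), so sqrt: -2*((x + 4) - 2) = 4 or -4.
Step 3. [-2*((x + 4) - 2) = 4 or -4] LHS = -2·(…); ÷-2 both sides, so div: (x + 4) - 2 = -2 or 2.
Step 4. [(x + 4) - 2 = -2 or 2] the outer -2 inverts by adding 2 ⇒ sub: x + 4 = 0 or 4.
Step 5. [x + 4 = 0 or 4] subtract 4: x sits inside (… + 4). So sub: x = -4 or 0.

Answer: x ∈ {-4, 0}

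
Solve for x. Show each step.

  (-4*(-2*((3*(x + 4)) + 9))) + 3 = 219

Step 1. [(-4*(-2*((3*(x + 4)) + 9))) + 3 = 219] 3 comes off first (subtract 3) ⇒ sub: -4*(-2*((3*(x + 4)) + 9)) = 216.
Step 2. [-4*(-2*((3*(x + 4)) + 9)) = 216] -4·(inner) — divide through by -4. So div: -2*((3*(x + 4)) + 9) = -54.
Step 3. [-2*((3*(x + 4)) + 9) = -54] LHS = -2·(…); ÷-2 both sides, so div: (3*(x + 4)) + 9 = 27.
Step 4. [(3*(x + 4)) + 9 = 27] +9 is outermost — subtract 9 both sides ⇒ sub: 3*(x + 4) = 18.
Step 5. [3*(x + 4) = 18] 3 out front; divide by 3. So div: x + 4 = 6.
Step 6. [x + 4 = 6] 4 comes off first (subtract 4) ⇒ sub: x = 2.

Answer: x ∈ {2}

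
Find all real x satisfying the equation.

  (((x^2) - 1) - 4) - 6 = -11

Step 1. [(((x^2) - 1) - 4) - 6 = -11] the outer -6 inverts by adding 6. So sub: ((x^2) - 1) - 4 = -5.
Step 2. [((x^2) - 1) - 4 = -5] -4 is outermost — add 4 both sides, so sub: (x^2) - 1 = -1.
Step 3. [(x^2) - 1 = -1] 1 comes off first (add 1) ⇒ sub: x^2 = 0.
Step 4. [x^2 = 0] LHS squared, RHS 0 ≥ 0: apply √ (±) ⇒ sqrt: x = 0.

Answer: x ∈ {0}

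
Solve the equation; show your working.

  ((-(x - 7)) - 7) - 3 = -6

Step 1. [((-(x - 7)) - 7) - 3 = -6] 3 comes off first (add 3), so sub: (-(x - 7)) - 7 = -3.
Step 2. [(-(x - 7)) - 7 = -3] -7 is outermost — add 7 both sides, so sub: -(x - 7) = 4.
Step 3. [-(x - 7) = 4] LHS negated; negate both sides ⇒ neg: x - 7 = -4.
Step 4. [x - 7 = -4] -7 is outermost — add 7 both sides. So sub: x = 3.

Answer: x ∈ {3}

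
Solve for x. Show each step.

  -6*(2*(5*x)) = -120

Step 1. [-6*(2*(5*x)) = -120] divide by the outer -6 ⇒ div: 2*(5*x) = 20.
Step 2. [2*(5*x) = 20] leading coefficient 2: divide by 2 ⇒ div: 5*x = 10.
Step 3. [5*x = 10] 5·(inner) — divide through by 5 ⇒ div: x = 2.

Answer: x ∈ {2}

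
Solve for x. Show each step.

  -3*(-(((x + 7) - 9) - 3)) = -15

Step 1. [-3*(-(((x + 7) - 9) - 3)) = -15] -3 out front; divide by -3. So div: -(((x + 7) - 9) - 3) = 5.
Step 2. [-(((x + 7) - 9) - 3) = 5] LHS negated; negate both sides. So neg: ((x + 7) - 9) - 3 = -5.
Step 3. [((x + 7) - 9) - 3 = -5] the outer -3 inverts by adding 3 ⇒ sub: (x + 7) - 9 = -2.
Step 4. [(x + 7) - 9 = -2] 9 comes off first (add 9). So sub: x + 7 = 7.
Step 5. [x + 7 = 7] the outer +7 inverts by subtracting 7. So sub: x = 0.

Answer: x ∈ {0}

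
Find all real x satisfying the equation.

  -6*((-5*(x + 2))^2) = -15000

Step 1. [-6*((-5*(x + 2))^2) = -15000] LHS = -6·(…); ÷-6 both sides, so div: (-5*(x + 2))^2 = 2500.
Step 2. [(-5*(x + 2))^2 = 2500] LHS squared, RHS 2500 ≥ 0: apply √ (±) ⇒ sqrt: -5*(x + 2) = 50 or -50.
Step 3. [-5*(x + 2) = 50 or -50] -5 out front; divide by -5 ⇒ div: x + 2 = -10 or 10.
Step 4. [x + 2 = -10 or 10] 2 comes off first (subtract 2). So sub: x = -12 or 8.

Answer: x ∈ {-12, 8}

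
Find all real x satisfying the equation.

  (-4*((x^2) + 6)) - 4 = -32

Step 1. [(-4*((x^2) + 6)) - 4 = -32] -4 | LHS and -4 | -32: pull -4 out ⇒ factor: ((x^2) + 6) + 1 = 8.
Step 2. [((x^2) + 6) + 1 = 8] peel the +1: subtract 1 from each side. So sub: (x^2) + 6 = 7.
Step 3. [(x^2) + 6 = 7] +6 is outermost — subtract 6 both sides ⇒ sub: x^2 = 1.
Step 4. [x^2 = 1] √ both sides: 1 ≥ 0 gives two branches ⇒ sqrt: x = 1 or -1.

Answer: x ∈ {-1, 1}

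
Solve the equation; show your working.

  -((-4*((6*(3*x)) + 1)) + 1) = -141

Step 1. [-((-4*((6*(3*x)) + 1)) + 1) = -141] LHS negated; negate both sides, so neg: (-4*((6*(3*x)) + 1)) + 1 = 141.
Step 2. [(-4*((6*(3*x)) + 1)) + 1 = 141] +1 is outermost — subtract 1 both sides ⇒ sub: -4*((6*(3*x)) + 1) = 140.
Step 3. [-4*((6*(3*x)) + 1) = 140] -4 out front; divide by -4 ⇒ div: (6*(3*x)) + 1 = -35.
Step 4. [(6*(3*x)) + 1 = -35] peel the +1: subtract 1 from each side. So sub: 6*(3*x) = -36.
Step 5. [6*(3*x) = -36] 6·(inner) — divide through by 6, so div: 3*x = -6.
Step 6. [3*x = -6] leading coefficient 3: divide by 3, so div: x = -2.

Answer: x ∈ {-2}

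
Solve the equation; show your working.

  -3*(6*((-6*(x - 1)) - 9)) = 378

Step 1. [-3*(6*((-6*(x - 1)) - 9)) = 378] -3 out front; divide by -3 ⇒ div: 6*((-6*(x - 1)) - 9) = -126.
Step 2. [6*((-6*(x - 1)) - 9) = -126] 6·(inner) — divide through by 6. So div: (-6*(x - 1)) - 9 = -21.
Step 3. [(-6*(x - 1)) - 9 = -21] peel the -9: add 9 from each side ⇒ sub: -6*(x - 1) = -12.
Step 4. [-6*(x - 1) = -12] LHS = -6·(…); ÷-6 both sides. So div: x - 1 = 2.
Step 5. [x - 1 = 2] peel the -1: add 1 from each side, so sub: x = 3.

Answer: x ∈ {3}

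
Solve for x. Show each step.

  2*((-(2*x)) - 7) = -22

Step 1. [2*((-(2*x)) - 7) = -22] leading coefficient 2: divide by 2. So div: (-(2*x)) - 7 = -11.
Step 2. [(-(2*x)) - 7 = -11] add 7: x sits inside (… - 7) ⇒ sub: -(2*x) = -4.
Step 3. [-(2*x) = -4] LHS negated; negate both sides. So neg: 2*x = 4.
Step 4. [2*x = 4] 2·(inner) — divide through by 2 ⇒ div: x = 2.

Answer: x ∈ {2}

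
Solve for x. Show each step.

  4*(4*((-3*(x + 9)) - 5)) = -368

Step 1. [4*(4*((-3*(x + 9)) - 5)) = -368] divide by the outer 4, so div: 4*((-3*(x + 9)) - 5) = -92.
Step 2. [4*((-3*(x + 9)) - 5) = -92] LHS = 4·(…); ÷4 both sides. So div: (-3*(x + 9)) - 5 = -23.
Step 3. [(-3*(x + 9)) - 5 = -23] add 5: x sits inside (… - 5), so sub: -3*(x + 9) = -18.
Step 4. [-3*(x + 9) = -18] -3·(inner) — divide through by -3, so div: x + 9 = 6.
Step 5. [x + 9 = 6] the outer +9 inverts by subtracting 9, so sub: x = -3.

Answer: x ∈ {-3}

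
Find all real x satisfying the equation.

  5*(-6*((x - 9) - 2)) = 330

Step 1. [5*(-6*((x - 9) - 2)) = 330] 5 out front; divide by 5 ⇒ div: -6*((x - 9) - 2) = 66.
Step 2. [-6*((x - 9) - 2) = 66] leading coefficient -6: divide by -6, so div: (x - 9) - 2 = -11.
Step 3. [(x - 9) - 2 = -11] -2 is outermost — add 2 both sides, so sub: x - 9 = -9.
Step 4. [x - 9 = -9] the outer -9 inverts by adding 9 ⇒ sub: x = 0.

Answer: x ∈ {0}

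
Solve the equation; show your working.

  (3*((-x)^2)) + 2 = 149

Step 1. [(3*((-x)^2)) + 2 = 149] 2 comes off first (subtract 2), so sub: 3*((-x)^2) = 147.
Step 2. [3*((-x)^2) = 147] divide by the outer 3, so div: (-x)^2 = 49.
Step 3. [(-x)^2 = 49] √ both sides: 49 ≥ 0 gives two branches ⇒ sqrt: -x = 7 or -7.
Step 4. [-x = 7 or -7] LHS negated; negate both sides ⇒ neg: x = -7 or 7.

Answer: x ∈ {-7, 7}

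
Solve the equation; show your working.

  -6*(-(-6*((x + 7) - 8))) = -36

Step 1. [-6*(-(-6*((x + 7) - 8))) = -36] -6·(inner) — divide through by -6, so div: -(-6*((x + 7) - 8)) = 6.
Step 2. [-(-6*((x + 7) - 8)) = 6] flip signs both sides, so neg: -6*((x + 7) - 8) = -6.
Step 3. [-6*((x + 7) - 8) = -6] divide by the outer -6 ⇒ div: (x + 7) - 8 = 1.
Step 4. [(x + 7) - 8 = 1] add 8: x sits inside (… - 8), so sub: x + 7 = 9.
Step 5. [x + 7 = 9] +7 is outermost — subtract 7 both sides ⇒ sub: x = 2.

Answer: x ∈ {2}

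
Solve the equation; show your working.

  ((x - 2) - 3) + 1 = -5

Step 1. [((x - 2) - 3) + 1 = -5] the outer +1 inverts by subtracting 1. So sub: (x - 2) - 3 = -6.
Step 2. [(x - 2) - 3 = -6] the outer -3 inverts by adding 3 ⇒ sub: x - 2 = -3.
Step 3. [x - 2 = -3] the outer -2 inverts by adding 2. So sub: x = -1.

Answer: x ∈ {-1}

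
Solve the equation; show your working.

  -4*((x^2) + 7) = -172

Step 1. [-4*((x^2) + 7) = -172] LHS = -4·(…); ÷-4 both sides ⇒ div: (x^2) + 7 = 43.
Step 2. [(x^2) + 7 = 43] subtract 7: x sits inside (… + 7). So sub: x^2 = 36.
Step 3. [x^2 = 36] 36 ≥ 0, LHS is (·)² — take ±√. So sqrt: x = 6 or -6.

Answer: x ∈ {-6, 6}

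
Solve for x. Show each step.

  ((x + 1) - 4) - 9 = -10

Step 1. [((x + 1) - 4) - 9 = -10] add 9: x sits inside (… - 9). So sub: (x + 1) - 4 = -1.
Step 2. [(x + 1) - 4 = -1] peel the -4: add 4 from each side. So sub: x + 1 = 3.
Step 3. [x + 1 = 3] peel the +1: subtract 1 from each side, so sub: x = 2.

Answer: x ∈ {2}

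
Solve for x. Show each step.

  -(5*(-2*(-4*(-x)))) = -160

Step 1. [-(5*(-2*(-4*(-x)))) = -160] flip signs both sides ⇒ neg: 5*(-2*(-4*(-x))) = 160.
Step 2. [5*(-2*(-4*(-x))) = 160] divide by the outer 5, so div: -2*(-4*(-x)) = 32.
Step 3. [-2*(-4*(-x)) = 32] leading coefficient -2: divide by -2 ⇒ div: -4*(-x) = -16.
Step 4. [-4*(-x) = -16] -4·(inner) — divide through by -4, so div: -x = 4.
Step 5. [-x = 4] leading − — multiply by −1 ⇒ neg: x = -4.

Answer: x ∈ {-4}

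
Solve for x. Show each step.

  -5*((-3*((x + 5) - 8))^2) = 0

Step 1. [-5*((-3*((x + 5) - 8))^2) = 0] -5 out front; divide by -5, so div: (-3*((x + 5) - 8))^2 = 0.
Step 2. [(-3*((x + 5) - 8))^2 = 0] LHS squared, RHS 0 ≥ 0: apply √ (±) ⇒ sqrt: -3*((x + 5) - 8) = 0.
Step 3. [-3*((x + 5) - 8) = 0] LHS = -3·(…); ÷-3 both sides, so div: (x + 5) - 8 = 0.
Step 4. [(x + 5) - 8 = 0] -8 is outermost — add 8 both sides. So sub: x + 5 = 8.
Step 5. [x + 5 = 8] 5 comes off first (subtract 5) ⇒ sub: x = 3.

Answer: x ∈ {3}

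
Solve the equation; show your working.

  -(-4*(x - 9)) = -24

Step 1. [-(-4*(x - 9)) = -24] flip signs both sides ⇒ neg: -4*(x - 9) = 24.
Step 2. [-4*(x - 9) = 24] -4·(inner) — divide through by -4. So div: x - 9 = -6.
Step 3. [x - 9 = -6] add 9: x sits inside (… - 9), so sub: x = 3.

Answer: x ∈ {3}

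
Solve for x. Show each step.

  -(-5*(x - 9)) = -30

Step 1. [-(-5*(x - 9)) = -30] LHS negated; negate both sides ⇒ neg: -5*(x - 9) = 30.
Step 2. [-5*(x - 9) = 30] divide by the outer -5, so div: x - 9 = -6.
Step 3. [x - 9 = -6] add 9: x sits inside (… - 9). So sub: x = 3.

Answer: x ∈ {3}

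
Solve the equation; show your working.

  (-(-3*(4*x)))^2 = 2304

Step 1. [(-(-3*(4*x)))^2 = 2304] 2304 ≥ 0, LHS is (·)² — take ±√ ⇒ sqrt: -(-3*(4*x)) = 48 or -48.
Step 2. [-(-3*(4*x)) = 48 or -48] flip signs both sides, so neg: -3*(4*x) = -48 or 48.
Step 3. [-3*(4*x) = -48 or 48] -3·(inner) — divide through by -3, so div: 4*x = 16 or -16.
Step 4. [4*x = 16 or -16] 4 out front; divide by 4, so div: x = 4 or -4.

Answer: x ∈ {-4, 4}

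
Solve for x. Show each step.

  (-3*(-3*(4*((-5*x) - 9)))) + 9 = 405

Step 1. [(-3*(-3*(4*((-5*x) - 9)))) + 9 = 405] -3 divides every term; factor it out, so factor: (-3*(4*((-5*x) - 9))) - 3 = -135.
Step 2. [(-3*(4*((-5*x) - 9))) - 3 = -135] -3 | LHS and -3 | -135: pull -3 out, so factor: (4*((-5*x) - 9)) + 1 = 45.
Step 3. [(4*((-5*x) - 9)) + 1 = 45] subtract 1: x sits inside (… + 1), so sub: 4*((-5*x) - 9) = 44.
Step 4. [4*((-5*x) - 9) = 44] 4·(inner) — divide through by 4. So div: (-5*x) - 9 = 11.
Step 5. [(-5*x) - 9 = 11] -9 is outermost — add 9 both sides. So sub: -5*x = 20.
Step 6. [-5*x = 20] divide by the outer -5 ⇒ div: x = -4.

Answer: x ∈ {-4}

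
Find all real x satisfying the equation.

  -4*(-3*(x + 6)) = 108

Step 1. [-4*(-3*(x + 6)) = 108] -4·(inner) — divide through by -4. So div: -3*(x + 6) = -27.
Step 2. [-3*(x + 6) = -27] leading coefficient -3: divide by -3 ⇒ div: x + 6 = 9.
Step 3. [x + 6 = 9] the outer +6 inverts by subtracting 6, so sub: x = 3.

Answer: x ∈ {3}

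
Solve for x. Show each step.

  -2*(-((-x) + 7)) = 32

Step 1. [-2*(-((-x) + 7)) = 32] divide by the outer -2. So div: -((-x) + 7) = -16.
Step 2. [-((-x) + 7) = -16] flip signs both sides, so neg: (-x) + 7 = 16.
Step 3. [(-x) + 7 = 16] the outer +7 inverts by subtracting 7, so sub: -x = 9.
Step 4. [-x = 9] leading − — multiply by −1 ⇒ neg: x = -9.

Answer: x ∈ {-9}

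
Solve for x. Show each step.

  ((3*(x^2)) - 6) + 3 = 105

Step 1. [((3*(x^2)) - 6) + 3 = 105] the outer +3 inverts by subtracting 3. So sub: (3*(x^2)) - 6 = 102.
Step 2. [(3*(x^2)) - 6 = 102] 6 comes off first (add 6) ⇒ sub: 3*(x^2) = 108.
Step 3. [3*(x^2) = 108] leading coefficient 3: divide by 3 ⇒ div: x^2 = 36.
Step 4. [x^2 = 36] 36 ≥ 0, LHS is (·)² — take ±√. So sqrt: x = 6 or -6.

Answer: x ∈ {-6, 6}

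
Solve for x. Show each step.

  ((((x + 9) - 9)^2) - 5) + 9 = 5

Step 1. [((((x + 9) - 9)^2) - 5) + 9 = 5] +9 is outermost — subtract 9 both sides ⇒ sub: (((x + 9) - 9)^2) - 5 = -4.
Step 2. [(((x + 9) - 9)^2) - 5 = -4] -5 is outermost — add 5 both sides ⇒ sub: ((x + 9) - 9)^2 = 1.
Step 3. [((x + 9) - 9)^2 = 1] LHS squared, RHS 1 ≥ 0: apply √ (±), so sqrt: (x + 9) - 9 = 1 or -1.
Step 4. [(x + 9) - 9 = 1 or -1] add 9: x sits inside (… - 9), so sub: x + 9 = 10 or 8.
Step 5. [x + 9 = 10 or 8] peel the +9: subtract 9 from each side. So sub: x = 1 or -1.

Answer: x ∈ {-1, 1}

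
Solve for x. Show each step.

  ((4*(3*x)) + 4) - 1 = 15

Step 1. [((4*(3*x)) + 4) - 1 = 15] add 1: x sits inside (… - 1), so sub: (4*(3*x)) + 4 = 16.
Step 2. [(4*(3*x)) + 4 = 16] peel the +4: subtract 4 from each side, so sub: 4*(3*x) = 12.
Step 3. [4*(3*x) = 12] LHS = 4·(…); ÷4 both sides, so div: 3*x = 3.
Step 4. [3*x = 3] leading coefficient 3: divide by 3, so div: x = 1.

Answer: x ∈ {1}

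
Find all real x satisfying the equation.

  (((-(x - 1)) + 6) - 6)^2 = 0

Step 1. [(((-(x - 1)) + 6) - 6)^2 = 0] LHS squared, RHS 0 ≥ 0: apply √ (±), so sqrt: ((-(x - 1)) + 6) - 6 = 0.
Step 2. [((-(x - 1)) + 6) - 6 = 0] peel the -6: add 6 from each side, so sub: (-(x - 1)) + 6 = 6.
Step 3. [(-(x - 1)) + 6 = 6] subtract 6: x sits inside (… + 6), so sub: -(x - 1) = 0.
Step 4. [-(x - 1) = 0] flip signs both sides. So neg: x - 1 = 0.
Step 5. [x - 1 = 0] the outer -1 inverts by adding 1. So sub: x = 1.

Answer: x ∈ {1}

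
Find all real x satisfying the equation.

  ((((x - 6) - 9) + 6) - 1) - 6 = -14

Step 1. [((((x - 6) - 9) + 6) - 1) - 6 = -14] peel the -6: add 6 from each side ⇒ sub: (((x - 6) - 9) + 6) - 1 = -8.
Step 2. [(((x - 6) - 9) + 6) - 1 = -8] 1 comes off first (add 1) ⇒ sub: ((x - 6) - 9) + 6 = -7.
Step 3. [((x - 6) - 9) + 6 = -7] 6 comes off first (subtract 6), so sub: (x - 6) - 9 = -13.
Step 4. [(x - 6) - 9 = -13] add 9: x sits inside (… - 9) ⇒ sub: x - 6 = -4.
Step 5. [x - 6 = -4] add 6: x sits inside (… - 6), so sub: x = 2.

Answer: x ∈ {2}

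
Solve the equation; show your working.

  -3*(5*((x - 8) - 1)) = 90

Step 1. [-3*(5*((x - 8) - 1)) = 90] -3·(inner) — divide through by -3 ⇒ div: 5*((x - 8) - 1) = -30.
Step 2. [5*((x - 8) - 1) = -30] 5 out front; divide by 5. So div: (x - 8) - 1 = -6.
Step 3. [(x - 8) - 1 = -6] 1 comes off first (add 1) ⇒ sub: x - 8 = -5.
Step 4. [x - 8 = -5] 8 comes off first (add 8) ⇒ sub: x = 3.

Answer: x ∈ {3}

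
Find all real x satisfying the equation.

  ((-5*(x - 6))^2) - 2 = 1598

Step 1. [((-5*(x - 6))^2) - 2 = 1598] add 2: x sits inside (… - 2). So sub: (-5*(x - 6))^2 = 1600.
Step 2. [(-5*(x - 6))^2 = 1600] 1600 ≥ 0, LHS is (·)² — take ±√. So sqrt: -5*(x - 6) = 40 or -40.
Step 3. [-5*(x - 6) = 40 or -40] -5 out front; divide by -5. So div: x - 6 = -8 or 8.
Step 4. [x - 6 = -8 or 8] -6 is outermost — add 6 both sides. So sub: x = -2 or 14.

Answer: x ∈ {-2, 14}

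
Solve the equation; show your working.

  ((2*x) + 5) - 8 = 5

Step 1. [((2*x) + 5) - 8 = 5] -8 is outermost — add 8 both sides ⇒ sub: (2*x) + 5 = 13.
Step 2. [(2*x) + 5 = 13] 5 comes off first (subtract 5), so sub: 2*x = 8.
Step 3. [2*x = 8] LHS = 2·(…); ÷2 both sides. So div: x = 4.

Answer: x ∈ {4}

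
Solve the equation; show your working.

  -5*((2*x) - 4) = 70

Step 1. [-5*((2*x) - 4) = 70] divide by the outer -5. So div: (2*x) - 4 = -14.
Step 2. [(2*x) - 4 = -14] the outer -4 inverts by adding 4 ⇒ sub: 2*x = -10.
Step 3. [2*x = -10] 2·(inner) — divide through by 2 ⇒ div: x = -5.

Answer: x ∈ {-5}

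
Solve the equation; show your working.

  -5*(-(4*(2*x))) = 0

Step 1. [-5*(-(4*(2*x))) = 0] LHS = -5·(…); ÷-5 both sides. So div: -(4*(2*x)) = 0.
Step 2. [-(4*(2*x)) = 0] LHS negated; negate both sides. So neg: 4*(2*x) = 0.
Step 3. [4*(2*x) = 0] 4·(inner) — divide through by 4 ⇒ div: 2*x = 0.
Step 4. [2*x = 0] LHS = 2·(…); ÷2 both sides ⇒ div: x = 0.

Answer: x ∈ {0}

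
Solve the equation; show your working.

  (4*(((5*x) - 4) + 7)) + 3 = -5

Step 1. [(4*(((5*x) - 4) + 7)) + 3 = -5] the outer +3 inverts by subtracting 3, so sub: 4*(((5*x) - 4) + 7) = -8.
Step 2. [4*(((5*x) - 4) + 7) = -8] 4 out front; divide by 4, so div: ((5*x) - 4) + 7 = -2.
Step 3. [((5*x) - 4) + 7 = -2] subtract 7: x sits inside (… + 7), so sub: (5*x) - 4 = -9.
Step 4. [(5*x) - 4 = -9] the outer -4 inverts by adding 4. So sub: 5*x = -5.
Step 5. [5*x = -5] 5 out front; divide by 5, so div: x = -1.

Answer: x ∈ {-1}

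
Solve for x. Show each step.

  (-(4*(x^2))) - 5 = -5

Step 1. [(-(4*(x^2))) - 5 = -5] -5 is outermost — add 5 both sides. So sub: -(4*(x^2)) = 0.
Step 2. [-(4*(x^2)) = 0] LHS negated; negate both sides, so neg: 4*(x^2) = 0.
Step 3. [4*(x^2) = 0] divide by the outer 4 ⇒ div: x^2 = 0.
Step 4. [x^2 = 0] LHS squared, RHS 0 ≥ 0: apply √ (±). So sqrt: x = 0.

Answer: x ∈ {0}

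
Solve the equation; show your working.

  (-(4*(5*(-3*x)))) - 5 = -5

Step 1. [(-(4*(5*(-3*x)))) - 5 = -5] the outer -5 inverts by adding 5 ⇒ sub: -(4*(5*(-3*x))) = 0.
Step 2. [-(4*(5*(-3*x))) = 0] leading − — multiply by −1. So neg: 4*(5*(-3*x)) = 0.
Step 3. [4*(5*(-3*x)) = 0] divide by the outer 4, so div: 5*(-3*x) = 0.
Step 4. [5*(-3*x) = 0] leading coefficient 5: divide by 5 ⇒ div: -3*x = 0.
Step 5. [-3*x = 0] divide by the outer -3. So div: x = 0.

Answer: x ∈ {0}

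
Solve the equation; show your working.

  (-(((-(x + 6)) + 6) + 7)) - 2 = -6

Step 1. [(-(((-(x + 6)) + 6) + 7)) - 2 = -6] 2 comes off first (add 2), so sub: -(((-(x + 6)) + 6) + 7) = -4.
Step 2. [-(((-(x + 6)) + 6) + 7) = -4] flip signs both sides, so neg: ((-(x + 6)) + 6) + 7 = 4.
Step 3. [((-(x + 6)) + 6) + 7 = 4] the outer +7 inverts by subtracting 7 ⇒ sub: (-(x + 6)) + 6 = -3.
Step 4. [(-(x + 6)) + 6 = -3] the outer +6 inverts by subtracting 6 ⇒ sub: -(x + 6) = -9.
Step 5. [-(x + 6) = -9] leading − — multiply by −1, so neg: x + 6 = 9.
Step 6. [x + 6 = 9] the outer +6 inverts by subtracting 6 ⇒ sub: x = 3.

Answer: x ∈ {3}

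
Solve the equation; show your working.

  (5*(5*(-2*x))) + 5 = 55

Step 1. [(5*(5*(-2*x))) + 5 = 55] common factor 5 (LHS and 55) — divide through, so factor: (5*(-2*x)) + 1 = 11.
Step 2. [(5*(-2*x)) + 1 = 11] peel the +1: subtract 1 from each side, so sub: 5*(-2*x) = 10.
Step 3. [5*(-2*x) = 10] LHS = 5·(…); ÷5 both sides, so div: -2*x = 2.
Step 4. [-2*x = 2] -2·(inner) — divide through by -2, so div: x = -1.

Answer: x ∈ {-1}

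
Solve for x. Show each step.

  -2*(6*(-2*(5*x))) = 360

Step 1. [-2*(6*(-2*(5*x))) = 360] -2·(inner) — divide through by -2 ⇒ div: 6*(-2*(5*x)) = -180.
Step 2. [6*(-2*(5*x)) = -180] 6 out front; divide by 6, so div: -2*(5*x) = -30.
Step 3. [-2*(5*x) = -30] LHS = -2·(…); ÷-2 both sides ⇒ div: 5*x = 15.
Step 4. [5*x = 15] 5 out front; divide by 5 ⇒ div: x = 3.

Answer: x ∈ {3}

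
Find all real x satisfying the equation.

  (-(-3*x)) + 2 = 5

Step 1. [(-(-3*x)) + 2 = 5] peel the +2: subtract 2 from each side. So sub: -(-3*x) = 3.
Step 2. [-(-3*x) = 3] flip signs both sides ⇒ neg: -3*x = -3.
Step 3. [-3*x = -3] LHS = -3·(…); ÷-3 both sides ⇒ div: x = 1.

Answer: x ∈ {1}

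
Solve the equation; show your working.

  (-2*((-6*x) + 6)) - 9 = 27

Step 1. [(-2*((-6*x) + 6)) - 9 = 27] 9 comes off first (add 9). So sub: -2*((-6*x) + 6) = 36.
Step 2. [-2*((-6*x) + 6) = 36] LHS = -2·(…); ÷-2 both sides ⇒ div: (-6*x) + 6 = -18.
Step 3. [(-6*x) + 6 = -18] common factor -6 (LHS and -18) — divide through. So factor: x - 1 = 3.
Step 4. [x - 1 = 3] add 1: x sits inside (… - 1) ⇒ sub: x = 4.

Answer: x ∈ {4}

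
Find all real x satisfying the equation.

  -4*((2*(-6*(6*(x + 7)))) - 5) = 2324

Step 1. [-4*((2*(-6*(6*(x + 7)))) - 5) = 2324] leading coefficient -4: divide by -4 ⇒ div: (2*(-6*(6*(x + 7)))) - 5 = -581.
Step 2. [(2*(-6*(6*(x + 7)))) - 5 = -581] add 5: x sits inside (… - 5) ⇒ sub: 2*(-6*(6*(x + 7))) = -576.
Step 3. [2*(-6*(6*(x + 7))) = -576] LHS = 2·(…); ÷2 both sides, so div: -6*(6*(x + 7)) = -288.
Step 4. [-6*(6*(x + 7)) = -288] divide by the outer -6. So div: 6*(x + 7) = 48.
Step 5. [6*(x + 7) = 48] 6 out front; divide by 6. So div: x + 7 = 8.
Step 6. [x + 7 = 8] +7 is outermost — subtract 7 both sides. So sub: x = 1.

Answer: x ∈ {1}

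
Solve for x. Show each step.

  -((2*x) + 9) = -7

Step 1. [-((2*x) + 9) = -7] flip signs both sides. So neg: (2*x) + 9 = 7.
Step 2. [(2*x) + 9 = 7] 9 comes off first (subtract 9). So sub: 2*x = -2.
Step 3. [2*x = -2] LHS = 2·(…); ÷2 both sides ⇒ div: x = -1.

Answer: x ∈ {-1}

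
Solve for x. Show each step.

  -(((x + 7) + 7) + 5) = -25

Step 1. [-(((x + 7) + 7) + 5) = -25] LHS negated; negate both sides ⇒ neg: ((x + 7) + 7) + 5 = 25.
Step 2. [((x + 7) + 7) + 5 = 25] peel the +5: subtract 5 from each side, so sub: (x + 7) + 7 = 20.
Step 3. [(x + 7) + 7 = 20] 7 comes off first (subtract 7). So sub: x + 7 = 13.
Step 4. [x + 7 = 13] 7 comes off first (subtract 7). So sub: x = 6.

Answer: x ∈ {6}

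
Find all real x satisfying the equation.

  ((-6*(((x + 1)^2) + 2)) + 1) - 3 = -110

Step 1. [((-6*(((x + 1)^2) + 2)) + 1) - 3 = -110] -3 is outermost — add 3 both sides ⇒ sub: (-6*(((x + 1)^2) + 2)) + 1 = -107.
Step 2. [(-6*(((x + 1)^2) + 2)) + 1 = -107] peel the +1: subtract 1 from each side, so sub: -6*(((x + 1)^2) + 2) = -108.
Step 3. [-6*(((x + 1)^2) + 2) = -108] -6·(inner) — divide through by -6 ⇒ div: ((x + 1)^2) + 2 = 18.
Step 4. [((x + 1)^2) + 2 = 18] the outer +2 inverts by subtracting 2, so sub: (x + 1)^2 = 16.
Step 5. [(x + 1)^2 = 16] √ both sides: 16 ≥ 0 gives two branches. So sqrt: x + 1 = 4 or -4.
Step 6. [x + 1 = 4 or -4] subtract 1: x sits inside (… + 1) ⇒ sub: x = 3 or -5.

Answer: x ∈ {-5, 3}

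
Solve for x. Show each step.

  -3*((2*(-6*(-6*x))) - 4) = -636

Step 1. [-3*((2*(-6*(-6*x))) - 4) = -636] divide by the outer -3 ⇒ div: (2*(-6*(-6*x))) - 4 = 212.
Step 2. [(2*(-6*(-6*x))) - 4 = 212] 2 | LHS and 2 | 212: pull 2 out. So factor: (-6*(-6*x)) - 2 = 106.
Step 3. [(-6*(-6*x)) - 2 = 106] -2 is outermost — add 2 both sides, so sub: -6*(-6*x) = 108.
Step 4. [-6*(-6*x) = 108] -6 out front; divide by -6, so div: -6*x = -18.
Step 5. [-6*x = -18] leading coefficient -6: divide by -6 ⇒ div: x = 3.

Answer: x ∈ {3}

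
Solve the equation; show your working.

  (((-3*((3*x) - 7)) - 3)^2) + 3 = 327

Step 1. [(((-3*((3*x) - 7)) - 3)^2) + 3 = 327] peel the +3: subtract 3 from each side, so sub: ((-3*((3*x) - 7)) - 3)^2 = 324.
Step 2. [((-3*((3*x) - 7)) - 3)^2 = 324] LHS squared, RHS 324 ≥ 0: apply √ (±), so sqrt: (-3*((3*x) - 7)) - 3 = 18 or -18.
Step 3. [(-3*((3*x) - 7)) - 3 = 18 or -18] add 3: x sits inside (… - 3) ⇒ sub: -3*((3*x) - 7) = 21 or -15.
Step 4. [-3*((3*x) - 7) = 21 or -15] divide by the outer -3, so div: (3*x) - 7 = -7 or 5.
Step 5. [(3*x) - 7 = -7 or 5] peel the -7: add 7 from each side. So sub: 3*x = 0 or 12.
Step 6. [3*x = 0 or 12] 3 out front; divide by 3. So div: x = 0 or 4.

Answer: x ∈ {0, 4}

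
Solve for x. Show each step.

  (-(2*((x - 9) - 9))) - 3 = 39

Step 1. [(-(2*((x - 9) - 9))) - 3 = 39] the outer -3 inverts by adding 3 ⇒ sub: -(2*((x - 9) - 9)) = 42.
Step 2. [-(2*((x - 9) - 9)) = 42] flip signs both sides, so neg: 2*((x - 9) - 9) = -42.
Step 3. [2*((x - 9) - 9) = -42] LHS = 2·(…); ÷2 both sides, so div: (x - 9) - 9 = -21.
Step 4. [(x - 9) - 9 = -21] peel the -9: add 9 from each side ⇒ sub: x - 9 = -12.
Step 5. [x - 9 = -12] peel the -9: add 9 from each side. So sub: x = -3.

Answer: x ∈ {-3}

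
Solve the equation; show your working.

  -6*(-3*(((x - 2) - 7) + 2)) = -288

Step 1. [-6*(-3*(((x - 2) - 7) + 2)) = -288] divide by the outer -6 ⇒ div: -3*(((x - 2) - 7) + 2) = 48.
Step 2. [-3*(((x - 2) - 7) + 2) = 48] -3 out front; divide by -3 ⇒ div: ((x - 2) - 7) + 2 = -16.
Step 3. [((x - 2) - 7) + 2 = -16] peel the +2: subtract 2 from each side, so sub: (x - 2) - 7 = -18.
Step 4. [(x - 2) - 7 = -18] 7 comes off first (add 7) ⇒ sub: x - 2 = -11.
Step 5. [x - 2 = -11] the outer -2 inverts by adding 2 ⇒ sub: x = -9.

Answer: x ∈ {-9}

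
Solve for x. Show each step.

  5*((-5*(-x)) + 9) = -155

Step 1. [5*((-5*(-x)) + 9) = -155] leading coefficient 5: divide by 5. So div: (-5*(-x)) + 9 = -31.
Step 2. [(-5*(-x)) + 9 = -31] 9 comes off first (subtract 9) ⇒ sub: -5*(-x) = -40.
Step 3. [-5*(-x) = -40] -5·(inner) — divide through by -5 ⇒ div: -x = 8.
Step 4. [-x = 8] leading − — multiply by −1, so neg: x = -8.

Answer: x ∈ {-8}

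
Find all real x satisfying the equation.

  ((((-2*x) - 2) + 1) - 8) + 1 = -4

Step 1. [((((-2*x) - 2) + 1) - 8) + 1 = -4] +1 is outermost — subtract 1 both sides. So sub: (((-2*x) - 2) + 1) - 8 = -5.
Step 2. [(((-2*x) - 2) + 1) - 8 = -5] add 8: x sits inside (… - 8). So sub: ((-2*x) - 2) + 1 = 3.
Step 3. [((-2*x) - 2) + 1 = 3] the outer +1 inverts by subtracting 1. So sub: (-2*x) - 2 = 2.
Step 4. [(-2*x) - 2 = 2] -2 divides every term; factor it out ⇒ factor: x + 1 = -1.
Step 5. [x + 1 = -1] +1 is outermost — subtract 1 both sides, so sub: x = -2.

Answer: x ∈ {-2}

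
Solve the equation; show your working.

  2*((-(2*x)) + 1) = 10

Step 1. [2*((-(2*x)) + 1) = 10] divide by the outer 2. So div: (-(2*x)) + 1 = 5.
Step 2. [(-(2*x)) + 1 = 5] the outer +1 inverts by subtracting 1 ⇒ sub: -(2*x) = 4.
Step 3. [-(2*x) = 4] leading − — multiply by −1. So neg: 2*x = -4.
Step 4. [2*x = -4] 2 out front; divide by 2. So div: x = -2.

Answer: x ∈ {-2}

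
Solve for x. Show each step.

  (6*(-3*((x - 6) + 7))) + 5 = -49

Step 1. [(6*(-3*((x - 6) + 7))) + 5 = -49] the outer +5 inverts by subtracting 5, so sub: 6*(-3*((x - 6) + 7)) = -54.
Step 2. [6*(-3*((x - 6) + 7)) = -54] 6·(inner) — divide through by 6. So div: -3*((x - 6) + 7) = -9.
Step 3. [-3*((x - 6) + 7) = -9] -3 out front; divide by -3, so div: (x - 6) + 7 = 3.
Step 4. [(x - 6) + 7 = 3] 7 comes off first (subtract 7) ⇒ sub: x - 6 = -4.
Step 5. [x - 6 = -4] add 6: x sits inside (… - 6). So sub: x = 2.

Answer: x ∈ {2}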